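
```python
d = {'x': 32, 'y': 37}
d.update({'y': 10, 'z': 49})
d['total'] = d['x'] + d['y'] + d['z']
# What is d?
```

After line 1: d = {'x': 32, 'y': 37}
After line 2 (y overwritten, z added): d = {'x': 32, 'y': 10, 'z': 49}
After line 3 (total = 32 + 10 + 49 = 91): d = {'x': 32, 'y': 10, 'z': 49, 'total': 91}

{'x': 32, 'y': 10, 'z': 49, 'total': 91}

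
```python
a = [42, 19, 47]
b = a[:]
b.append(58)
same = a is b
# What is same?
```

After line 1: a = [42, 19, 47]
After line 2 (b = a[:] is a shallow copy, new object): a = [42, 19, 47], b = [42, 19, 47]
After line 3 (append only mutates b): a = [42, 19, 47], b = [42, 19, 47, 58]
After line 4 (same = a is b; different objects -> False): same = False

False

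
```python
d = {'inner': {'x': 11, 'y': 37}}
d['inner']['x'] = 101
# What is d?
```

After line 1: d = {'inner': {'x': 11, 'y': 37}}
After line 2 (inner x overwritten): d = {'inner': {'x': 101, 'y': 37}}

{'inner': {'x': 101, 'y': 37}}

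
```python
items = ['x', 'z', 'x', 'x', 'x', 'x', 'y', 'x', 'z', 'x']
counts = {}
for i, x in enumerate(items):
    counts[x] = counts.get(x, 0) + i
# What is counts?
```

Initial: counts = {}, items = ['x', 'z', 'x', 'x', 'x', 'x', 'y', 'x', 'z', 'x']
i=0, x='x': counts = {'x': 0}
i=1, x='z': counts = {'x': 0, 'z': 1}
i=2, x='x': counts = {'x': 2, 'z': 1}
i=3, x='x': counts = {'x': 5, 'z': 1}
i=4, x='x': counts = {'x': 9, 'z': 1}
i=5, x='x': counts = {'x': 14, 'z': 1}
i=6, x='y': counts = {'x': 14, 'z': 1, 'y': 6}
i=7, x='x': counts = {'x': 21, 'z': 1, 'y': 6}
i=8, x='z': counts = {'x': 21, 'z': 9, 'y': 6}
i=9, x='x': counts = {'x': 30, 'z': 9, 'y': 6}

{'x': 30, 'z': 9, 'y': 6}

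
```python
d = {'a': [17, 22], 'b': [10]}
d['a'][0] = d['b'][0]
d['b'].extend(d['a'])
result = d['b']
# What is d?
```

After line 1: d = {'a': [17, 22], 'b': [10]}
After line 2 (a[0] = b[0] = 10): d = {'a': [10, 22], 'b': [10]}
After line 3 (b.extend(a) appends [10, 22]): d = {'a': [10, 22], 'b': [10, 10, 22]}
After line 4: result = d['b'] = [10, 10, 22]

{'a': [10, 22], 'b': [10, 10, 22]}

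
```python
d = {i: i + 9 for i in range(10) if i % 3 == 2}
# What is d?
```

{2: 11, 5: 14, 8: 17}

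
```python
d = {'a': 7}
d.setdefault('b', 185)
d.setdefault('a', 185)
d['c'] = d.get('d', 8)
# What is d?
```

After line 1: d = {'a': 7}
After line 2 (setdefault adds 'b'=185): d = {'a': 7, 'b': 185}
After line 3 (setdefault 'a' no-op, already exists): d = {'a': 7, 'b': 185}
After line 4 (get('d', 8) returns default since 'd' not in d): d = {'a': 7, 'b': 185, 'c': 8}

{'a': 7, 'b': 185, 'c': 8}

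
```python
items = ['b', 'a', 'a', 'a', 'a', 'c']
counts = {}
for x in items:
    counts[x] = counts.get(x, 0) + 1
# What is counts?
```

Initial: counts = {}, items = ['b', 'a', 'a', 'a', 'a', 'c']
See 'b': counts = {'b': 1}
See 'a': counts = {'b': 1, 'a': 1}
See 'a': counts = {'b': 1, 'a': 2}
See 'a': counts = {'b': 1, 'a': 3}
See 'a': counts = {'b': 1, 'a': 4}
See 'c': counts = {'b': 1, 'a': 4, 'c': 1}

{'b': 1, 'a': 4, 'c': 1}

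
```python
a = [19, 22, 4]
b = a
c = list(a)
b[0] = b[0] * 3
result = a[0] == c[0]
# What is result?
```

After line 1: a = [19, 22, 4]
After line 2 (b = a, alias): a = [19, 22, 4], b = [19, 22, 4]
After line 3 (c = list(a) is a copy, new object): c = [19, 22, 4]
After line 4 (b[0] = 19 * 3 = 57; mutates shared a/b): a = b = [57, 22, 4], c = [19, 22, 4]
After line 5 (a[0] = 57, c[0] = 19; result = False)

False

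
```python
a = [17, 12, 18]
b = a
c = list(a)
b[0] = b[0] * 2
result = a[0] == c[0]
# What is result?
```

After line 1: a = [17, 12, 18]
After line 2 (b = a, alias): a = [17, 12, 18], b = [17, 12, 18]
After line 3 (c = list(a) is a copy, new object): c = [17, 12, 18]
After line 4 (b[0] = 17 * 2 = 34; mutates shared a/b): a = b = [34, 12, 18], c = [17, 12, 18]
After line 5 (a[0] = 34, c[0] = 17; result = False)

False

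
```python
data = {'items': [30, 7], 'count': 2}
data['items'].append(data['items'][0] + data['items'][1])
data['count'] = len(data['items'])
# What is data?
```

After line 1: data = {'items': [30, 7], 'count': 2}
After line 2 (append 30 + 7 = 37): data = {'items': [30, 7, 37], 'count': 2}
After line 3 (count = len(items) = 3): data = {'items': [30, 7, 37], 'count': 3}

{'items': [30, 7, 37], 'count': 3}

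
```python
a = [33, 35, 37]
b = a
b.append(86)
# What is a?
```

After line 1: a = [33, 35, 37]
After line 2 (b = a is an alias, same object): a = [33, 35, 37], b = [33, 35, 37]
After line 3 (b.append mutates the shared list): a = [33, 35, 37, 86], b = [33, 35, 37, 86]

[33, 35, 37, 86]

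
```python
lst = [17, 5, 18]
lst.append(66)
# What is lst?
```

[17, 5, 18, 66]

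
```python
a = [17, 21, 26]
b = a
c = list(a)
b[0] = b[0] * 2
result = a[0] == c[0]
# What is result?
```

After line 1: a = [17, 21, 26]
After line 2 (b = a, alias): a = [17, 21, 26], b = [17, 21, 26]
After line 3 (c = list(a) is a copy, new object): c = [17, 21, 26]
After line 4 (b[0] = 17 * 2 = 34; mutates shared a/b): a = b = [34, 21, 26], c = [17, 21, 26]
After line 5 (a[0] = 34, c[0] = 17; result = False)

False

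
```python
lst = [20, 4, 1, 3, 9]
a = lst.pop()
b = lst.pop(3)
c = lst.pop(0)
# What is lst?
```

After line 1: lst = [20, 4, 1, 3, 9]
After line 2 (pop() -> a = 9): lst = [20, 4, 1, 3]
After line 3 (pop(3) -> b = 3): lst = [20, 4, 1]
After line 4 (pop(0) -> c = 20): lst = [4, 1]

[4, 1]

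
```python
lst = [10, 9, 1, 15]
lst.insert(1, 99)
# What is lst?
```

[10, 99, 9, 1, 15]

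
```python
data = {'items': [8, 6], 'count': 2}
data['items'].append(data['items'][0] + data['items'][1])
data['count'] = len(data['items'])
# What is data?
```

After line 1: data = {'items': [8, 6], 'count': 2}
After line 2 (append 8 + 6 = 14): data = {'items': [8, 6, 14], 'count': 2}
After line 3 (count = len(items) = 3): data = {'items': [8, 6, 14], 'count': 3}

{'items': [8, 6, 14], 'count': 3}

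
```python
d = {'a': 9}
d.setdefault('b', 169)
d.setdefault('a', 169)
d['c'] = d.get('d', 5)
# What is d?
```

After line 1: d = {'a': 9}
After line 2 (setdefault adds 'b'=169): d = {'a': 9, 'b': 169}
After line 3 (setdefault 'a' no-op, already exists): d = {'a': 9, 'b': 169}
After line 4 (get('d', 5) returns default since 'd' not in d): d = {'a': 9, 'b': 169, 'c': 5}

{'a': 9, 'b': 169, 'c': 5}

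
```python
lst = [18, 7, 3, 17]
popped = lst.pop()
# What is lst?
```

[18, 7, 3]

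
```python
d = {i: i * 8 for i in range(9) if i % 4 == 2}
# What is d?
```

{2: 16, 6: 48}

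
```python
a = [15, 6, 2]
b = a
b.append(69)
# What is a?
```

After line 1: a = [15, 6, 2]
After line 2 (b = a is an alias, same object): a = [15, 6, 2], b = [15, 6, 2]
After line 3 (b.append mutates the shared list): a = [15, 6, 2, 69], b = [15, 6, 2, 69]

[15, 6, 2, 69]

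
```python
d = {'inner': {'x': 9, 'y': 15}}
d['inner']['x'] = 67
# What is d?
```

After line 1: d = {'inner': {'x': 9, 'y': 15}}
After line 2 (inner x overwritten): d = {'inner': {'x': 67, 'y': 15}}

{'inner': {'x': 67, 'y': 15}}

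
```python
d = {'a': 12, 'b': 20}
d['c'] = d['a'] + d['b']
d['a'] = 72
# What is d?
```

After line 1: d = {'a': 12, 'b': 20}
After line 2 (d['c'] = 12 + 20): d = {'a': 12, 'b': 20, 'c': 32}
After line 3: d = {'a': 72, 'b': 20, 'c': 32}

{'a': 72, 'b': 20, 'c': 32}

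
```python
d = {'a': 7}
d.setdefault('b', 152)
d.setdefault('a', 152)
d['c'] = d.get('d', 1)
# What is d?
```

After line 1: d = {'a': 7}
After line 2 (setdefault adds 'b'=152): d = {'a': 7, 'b': 152}
After line 3 (setdefault 'a' no-op, already exists): d = {'a': 7, 'b': 152}
After line 4 (get('d', 1) returns default since 'd' not in d): d = {'a': 7, 'b': 152, 'c': 1}

{'a': 7, 'b': 152, 'c': 1}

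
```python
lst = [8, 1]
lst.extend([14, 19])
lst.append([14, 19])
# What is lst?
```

After line 1: lst = [8, 1]
After line 2 (extend unpacks [14, 19]): lst = [8, 1, 14, 19]
After line 3 (append adds [14, 19] as single element): lst = [8, 1, 14, 19, [14, 19]]

[8, 1, 14, 19, [14, 19]]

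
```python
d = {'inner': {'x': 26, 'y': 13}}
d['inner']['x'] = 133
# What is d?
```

After line 1: d = {'inner': {'x': 26, 'y': 13}}
After line 2 (inner x overwritten): d = {'inner': {'x': 133, 'y': 13}}

{'inner': {'x': 133, 'y': 13}}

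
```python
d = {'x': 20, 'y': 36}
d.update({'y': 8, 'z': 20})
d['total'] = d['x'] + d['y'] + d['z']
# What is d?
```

After line 1: d = {'x': 20, 'y': 36}
After line 2 (y overwritten, z added): d = {'x': 20, 'y': 8, 'z': 20}
After line 3 (total = 20 + 8 + 20 = 48): d = {'x': 20, 'y': 8, 'z': 20, 'total': 48}

{'x': 20, 'y': 8, 'z': 20, 'total': 48}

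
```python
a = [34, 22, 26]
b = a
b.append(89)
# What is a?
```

After line 1: a = [34, 22, 26]
After line 2 (b = a is an alias, same object): a = [34, 22, 26], b = [34, 22, 26]
After line 3 (b.append mutates the shared list): a = [34, 22, 26, 89], b = [34, 22, 26, 89]

[34, 22, 26, 89]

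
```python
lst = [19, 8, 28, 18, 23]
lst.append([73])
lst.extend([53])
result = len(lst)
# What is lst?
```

After line 1: lst = [19, 8, 28, 18, 23]
After line 2 (append adds [73] as single element): lst = [19, 8, 28, 18, 23, [73]]
After line 3 (extend unpacks [53], adds 53): lst = [19, 8, 28, 18, 23, [73], 53]
After line 4: result = len(lst) = 7

[19, 8, 28, 18, 23, [73], 53]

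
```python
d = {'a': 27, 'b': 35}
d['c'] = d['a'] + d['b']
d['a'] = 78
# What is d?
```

After line 1: d = {'a': 27, 'b': 35}
After line 2 (d['c'] = 27 + 35): d = {'a': 27, 'b': 35, 'c': 62}
After line 3: d = {'a': 78, 'b': 35, 'c': 62}

{'a': 78, 'b': 35, 'c': 62}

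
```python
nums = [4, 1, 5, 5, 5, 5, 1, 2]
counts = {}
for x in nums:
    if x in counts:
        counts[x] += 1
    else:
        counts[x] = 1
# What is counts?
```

Initial: counts = {}, nums = [4, 1, 5, 5, 5, 5, 1, 2]
See 4: counts = {4: 1}
See 1: counts = {4: 1, 1: 1}
See 5: counts = {4: 1, 1: 1, 5: 1}
See 5: counts = {4: 1, 1: 1, 5: 2}
See 5: counts = {4: 1, 1: 1, 5: 3}
See 5: counts = {4: 1, 1: 1, 5: 4}
See 1: counts = {4: 1, 1: 2, 5: 4}
See 2: counts = {4: 1, 1: 2, 5: 4, 2: 1}

{4: 1, 1: 2, 5: 4, 2: 1}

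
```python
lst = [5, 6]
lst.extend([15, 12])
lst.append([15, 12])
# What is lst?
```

After line 1: lst = [5, 6]
After line 2 (extend unpacks [15, 12]): lst = [5, 6, 15, 12]
After line 3 (append adds [15, 12] as single element): lst = [5, 6, 15, 12, [15, 12]]

[5, 6, 15, 12, [15, 12]]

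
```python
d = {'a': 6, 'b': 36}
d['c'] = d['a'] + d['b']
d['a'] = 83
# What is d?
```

After line 1: d = {'a': 6, 'b': 36}
After line 2 (d['c'] = 6 + 36): d = {'a': 6, 'b': 36, 'c': 42}
After line 3: d = {'a': 83, 'b': 36, 'c': 42}

{'a': 83, 'b': 36, 'c': 42}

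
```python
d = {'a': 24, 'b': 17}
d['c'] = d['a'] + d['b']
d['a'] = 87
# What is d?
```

After line 1: d = {'a': 24, 'b': 17}
After line 2 (d['c'] = 24 + 17): d = {'a': 24, 'b': 17, 'c': 41}
After line 3: d = {'a': 87, 'b': 17, 'c': 41}

{'a': 87, 'b': 17, 'c': 41}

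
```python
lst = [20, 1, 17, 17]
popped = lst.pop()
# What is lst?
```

[20, 1, 17]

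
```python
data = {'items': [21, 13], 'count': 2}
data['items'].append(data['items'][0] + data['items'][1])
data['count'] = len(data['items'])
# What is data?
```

After line 1: data = {'items': [21, 13], 'count': 2}
After line 2 (append 21 + 13 = 34): data = {'items': [21, 13, 34], 'count': 2}
After line 3 (count = len(items) = 3): data = {'items': [21, 13, 34], 'count': 3}

{'items': [21, 13, 34], 'count': 3}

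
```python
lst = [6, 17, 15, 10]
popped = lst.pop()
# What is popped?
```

10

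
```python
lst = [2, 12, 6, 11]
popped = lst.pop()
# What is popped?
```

11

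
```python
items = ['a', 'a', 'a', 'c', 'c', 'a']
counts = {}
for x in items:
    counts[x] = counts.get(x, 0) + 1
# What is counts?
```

Initial: counts = {}, items = ['a', 'a', 'a', 'c', 'c', 'a']
See 'a': counts = {'a': 1}
See 'a': counts = {'a': 2}
See 'a': counts = {'a': 3}
See 'c': counts = {'a': 3, 'c': 1}
See 'c': counts = {'a': 3, 'c': 2}
See 'a': counts = {'a': 4, 'c': 2}

{'a': 4, 'c': 2}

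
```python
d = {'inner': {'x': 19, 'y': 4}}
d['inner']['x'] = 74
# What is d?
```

After line 1: d = {'inner': {'x': 19, 'y': 4}}
After line 2 (inner x overwritten): d = {'inner': {'x': 74, 'y': 4}}

{'inner': {'x': 74, 'y': 4}}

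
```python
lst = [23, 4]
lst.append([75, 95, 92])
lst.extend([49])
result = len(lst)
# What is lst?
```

After line 1: lst = [23, 4]
After line 2 (append adds [75, 95, 92] as single element): lst = [23, 4, [75, 95, 92]]
After line 3 (extend unpacks [49], adds 49): lst = [23, 4, [75, 95, 92], 49]
After line 4: result = len(lst) = 4

[23, 4, [75, 95, 92], 49]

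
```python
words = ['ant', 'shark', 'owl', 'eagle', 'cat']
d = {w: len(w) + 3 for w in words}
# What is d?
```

{'ant': 6, 'shark': 8, 'owl': 6, 'eagle': 8, 'cat': 6}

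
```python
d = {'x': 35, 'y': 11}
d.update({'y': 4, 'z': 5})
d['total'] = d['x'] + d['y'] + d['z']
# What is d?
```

After line 1: d = {'x': 35, 'y': 11}
After line 2 (y overwritten, z added): d = {'x': 35, 'y': 4, 'z': 5}
After line 3 (total = 35 + 4 + 5 = 44): d = {'x': 35, 'y': 4, 'z': 5, 'total': 44}

{'x': 35, 'y': 4, 'z': 5, 'total': 44}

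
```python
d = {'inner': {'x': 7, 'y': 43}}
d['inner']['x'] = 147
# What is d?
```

After line 1: d = {'inner': {'x': 7, 'y': 43}}
After line 2 (inner x overwritten): d = {'inner': {'x': 147, 'y': 43}}

{'inner': {'x': 147, 'y': 43}}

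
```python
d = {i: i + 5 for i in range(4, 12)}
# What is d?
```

{4: 9, 5: 10, 6: 11, 7: 12, 8: 13, 9: 14, 10: 15, 11: 16}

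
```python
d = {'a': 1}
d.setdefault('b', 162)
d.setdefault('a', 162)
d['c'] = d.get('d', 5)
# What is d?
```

After line 1: d = {'a': 1}
After line 2 (setdefault adds 'b'=162): d = {'a': 1, 'b': 162}
After line 3 (setdefault 'a' no-op, already exists): d = {'a': 1, 'b': 162}
After line 4 (get('d', 5) returns default since 'd' not in d): d = {'a': 1, 'b': 162, 'c': 5}

{'a': 1, 'b': 162, 'c': 5}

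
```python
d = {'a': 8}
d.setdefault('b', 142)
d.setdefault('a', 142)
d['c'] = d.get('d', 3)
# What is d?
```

After line 1: d = {'a': 8}
After line 2 (setdefault adds 'b'=142): d = {'a': 8, 'b': 142}
After line 3 (setdefault 'a' no-op, already exists): d = {'a': 8, 'b': 142}
After line 4 (get('d', 3) returns default since 'd' not in d): d = {'a': 8, 'b': 142, 'c': 3}

{'a': 8, 'b': 142, 'c': 3}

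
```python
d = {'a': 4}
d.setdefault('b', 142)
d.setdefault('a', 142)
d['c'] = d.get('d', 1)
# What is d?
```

After line 1: d = {'a': 4}
After line 2 (setdefault adds 'b'=142): d = {'a': 4, 'b': 142}
After line 3 (setdefault 'a' no-op, already exists): d = {'a': 4, 'b': 142}
After line 4 (get('d', 1) returns default since 'd' not in d): d = {'a': 4, 'b': 142, 'c': 1}

{'a': 4, 'b': 142, 'c': 1}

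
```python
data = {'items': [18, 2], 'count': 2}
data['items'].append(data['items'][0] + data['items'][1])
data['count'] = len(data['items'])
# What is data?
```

After line 1: data = {'items': [18, 2], 'count': 2}
After line 2 (append 18 + 2 = 20): data = {'items': [18, 2, 20], 'count': 2}
After line 3 (count = len(items) = 3): data = {'items': [18, 2, 20], 'count': 3}

{'items': [18, 2, 20], 'count': 3}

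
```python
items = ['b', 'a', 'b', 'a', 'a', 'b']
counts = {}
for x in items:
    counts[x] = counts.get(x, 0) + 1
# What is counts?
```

Initial: counts = {}, items = ['b', 'a', 'b', 'a', 'a', 'b']
See 'b': counts = {'b': 1}
See 'a': counts = {'b': 1, 'a': 1}
See 'b': counts = {'b': 2, 'a': 1}
See 'a': counts = {'b': 2, 'a': 2}
See 'a': counts = {'b': 2, 'a': 3}
See 'b': counts = {'b': 3, 'a': 3}

{'b': 3, 'a': 3}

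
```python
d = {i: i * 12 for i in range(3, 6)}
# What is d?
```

{3: 36, 4: 48, 5: 60}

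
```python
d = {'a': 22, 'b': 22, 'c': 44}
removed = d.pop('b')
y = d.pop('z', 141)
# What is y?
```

After line 1: d = {'a': 22, 'b': 22, 'c': 44}
After line 2 (pop 'b' returns 22): d = {'a': 22, 'c': 44}, removed = 22
After line 3 (pop 'z' missing, returns default 141): d = {'a': 22, 'c': 44}, y = 141

141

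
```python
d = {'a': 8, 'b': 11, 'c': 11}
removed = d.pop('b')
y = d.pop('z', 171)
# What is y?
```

After line 1: d = {'a': 8, 'b': 11, 'c': 11}
After line 2 (pop 'b' returns 11): d = {'a': 8, 'c': 11}, removed = 11
After line 3 (pop 'z' missing, returns default 171): d = {'a': 8, 'c': 11}, y = 171

171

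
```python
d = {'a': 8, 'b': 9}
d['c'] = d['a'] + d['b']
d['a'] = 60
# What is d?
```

After line 1: d = {'a': 8, 'b': 9}
After line 2 (d['c'] = 8 + 9): d = {'a': 8, 'b': 9, 'c': 17}
After line 3: d = {'a': 60, 'b': 9, 'c': 17}

{'a': 60, 'b': 9, 'c': 17}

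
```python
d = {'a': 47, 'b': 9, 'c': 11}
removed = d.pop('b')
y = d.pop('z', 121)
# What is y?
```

After line 1: d = {'a': 47, 'b': 9, 'c': 11}
After line 2 (pop 'b' returns 9): d = {'a': 47, 'c': 11}, removed = 9
After line 3 (pop 'z' missing, returns default 121): d = {'a': 47, 'c': 11}, y = 121

121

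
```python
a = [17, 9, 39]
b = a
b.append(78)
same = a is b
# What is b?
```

After line 1: a = [17, 9, 39]
After line 2 (b = a is an alias, same object): a = [17, 9, 39], b = [17, 9, 39]
After line 3 (b.append mutates the shared list): a = [17, 9, 39, 78], b = [17, 9, 39, 78]
After line 4 (same = a is b; same object -> True): same = True

[17, 9, 39, 78]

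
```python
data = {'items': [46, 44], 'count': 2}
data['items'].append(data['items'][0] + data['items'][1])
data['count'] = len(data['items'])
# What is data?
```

After line 1: data = {'items': [46, 44], 'count': 2}
After line 2 (append 46 + 44 = 90): data = {'items': [46, 44, 90], 'count': 2}
After line 3 (count = len(items) = 3): data = {'items': [46, 44, 90], 'count': 3}

{'items': [46, 44, 90], 'count': 3}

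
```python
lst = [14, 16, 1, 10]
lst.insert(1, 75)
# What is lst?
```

[14, 75, 16, 1, 10]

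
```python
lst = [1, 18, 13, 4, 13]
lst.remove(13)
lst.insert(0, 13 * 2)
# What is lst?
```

After line 1: lst = [1, 18, 13, 4, 13]
After line 2 (remove first 13): lst = [1, 18, 4, 13]
After line 3 (insert 26 at index 0): lst = [26, 1, 18, 4, 13]

[26, 1, 18, 4, 13]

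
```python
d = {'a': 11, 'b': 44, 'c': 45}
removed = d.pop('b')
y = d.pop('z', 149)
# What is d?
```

After line 1: d = {'a': 11, 'b': 44, 'c': 45}
After line 2 (pop 'b' returns 44): d = {'a': 11, 'c': 45}, removed = 44
After line 3 (pop 'z' missing, returns default 149): d = {'a': 11, 'c': 45}, y = 149

{'a': 11, 'c': 45}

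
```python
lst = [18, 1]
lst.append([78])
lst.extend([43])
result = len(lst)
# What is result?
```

After line 1: lst = [18, 1]
After line 2 (append adds [78] as single element): lst = [18, 1, [78]]
After line 3 (extend unpacks [43], adds 43): lst = [18, 1, [78], 43]
After line 4: result = len(lst) = 4

4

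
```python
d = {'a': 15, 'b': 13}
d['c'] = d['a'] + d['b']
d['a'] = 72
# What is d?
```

After line 1: d = {'a': 15, 'b': 13}
After line 2 (d['c'] = 15 + 13): d = {'a': 15, 'b': 13, 'c': 28}
After line 3: d = {'a': 72, 'b': 13, 'c': 28}

{'a': 72, 'b': 13, 'c': 28}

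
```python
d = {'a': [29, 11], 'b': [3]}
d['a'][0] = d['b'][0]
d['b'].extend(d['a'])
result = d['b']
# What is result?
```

After line 1: d = {'a': [29, 11], 'b': [3]}
After line 2 (a[0] = b[0] = 3): d = {'a': [3, 11], 'b': [3]}
After line 3 (b.extend(a) appends [3, 11]): d = {'a': [3, 11], 'b': [3, 3, 11]}
After line 4: result = d['b'] = [3, 3, 11]

[3, 3, 11]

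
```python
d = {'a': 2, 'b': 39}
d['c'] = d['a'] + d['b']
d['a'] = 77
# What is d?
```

After line 1: d = {'a': 2, 'b': 39}
After line 2 (d['c'] = 2 + 39): d = {'a': 2, 'b': 39, 'c': 41}
After line 3: d = {'a': 77, 'b': 39, 'c': 41}

{'a': 77, 'b': 39, 'c': 41}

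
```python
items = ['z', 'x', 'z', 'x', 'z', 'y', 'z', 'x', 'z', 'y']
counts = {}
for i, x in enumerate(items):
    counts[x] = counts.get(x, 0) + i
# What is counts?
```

Initial: counts = {}, items = ['z', 'x', 'z', 'x', 'z', 'y', 'z', 'x', 'z', 'y']
i=0, x='z': counts = {'z': 0}
i=1, x='x': counts = {'z': 0, 'x': 1}
i=2, x='z': counts = {'z': 2, 'x': 1}
i=3, x='x': counts = {'z': 2, 'x': 4}
i=4, x='z': counts = {'z': 6, 'x': 4}
i=5, x='y': counts = {'z': 6, 'x': 4, 'y': 5}
i=6, x='z': counts = {'z': 12, 'x': 4, 'y': 5}
i=7, x='x': counts = {'z': 12, 'x': 11, 'y': 5}
i=8, x='z': counts = {'z': 20, 'x': 11, 'y': 5}
i=9, x='y': counts = {'z': 20, 'x': 11, 'y': 14}

{'z': 20, 'x': 11, 'y': 14}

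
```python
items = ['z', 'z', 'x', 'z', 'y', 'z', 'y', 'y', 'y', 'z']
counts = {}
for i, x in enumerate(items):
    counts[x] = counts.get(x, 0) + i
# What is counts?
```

Initial: counts = {}, items = ['z', 'z', 'x', 'z', 'y', 'z', 'y', 'y', 'y', 'z']
i=0, x='z': counts = {'z': 0}
i=1, x='z': counts = {'z': 1}
i=2, x='x': counts = {'z': 1, 'x': 2}
i=3, x='z': counts = {'z': 4, 'x': 2}
i=4, x='y': counts = {'z': 4, 'x': 2, 'y': 4}
i=5, x='z': counts = {'z': 9, 'x': 2, 'y': 4}
i=6, x='y': counts = {'z': 9, 'x': 2, 'y': 10}
i=7, x='y': counts = {'z': 9, 'x': 2, 'y': 17}
i=8, x='y': counts = {'z': 9, 'x': 2, 'y': 25}
i=9, x='z': counts = {'z': 18, 'x': 2, 'y': 25}

{'z': 18, 'x': 2, 'y': 25}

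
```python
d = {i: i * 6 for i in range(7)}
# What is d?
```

{0: 0, 1: 6, 2: 12, 3: 18, 4: 24, 5: 30, 6: 36}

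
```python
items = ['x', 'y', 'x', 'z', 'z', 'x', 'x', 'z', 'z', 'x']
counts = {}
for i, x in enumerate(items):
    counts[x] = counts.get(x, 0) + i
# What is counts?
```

Initial: counts = {}, items = ['x', 'y', 'x', 'z', 'z', 'x', 'x', 'z', 'z', 'x']
i=0, x='x': counts = {'x': 0}
i=1, x='y': counts = {'x': 0, 'y': 1}
i=2, x='x': counts = {'x': 2, 'y': 1}
i=3, x='z': counts = {'x': 2, 'y': 1, 'z': 3}
i=4, x='z': counts = {'x': 2, 'y': 1, 'z': 7}
i=5, x='x': counts = {'x': 7, 'y': 1, 'z': 7}
i=6, x='x': counts = {'x': 13, 'y': 1, 'z': 7}
i=7, x='z': counts = {'x': 13, 'y': 1, 'z': 14}
i=8, x='z': counts = {'x': 13, 'y': 1, 'z': 22}
i=9, x='x': counts = {'x': 22, 'y': 1, 'z': 22}

{'x': 22, 'y': 1, 'z': 22}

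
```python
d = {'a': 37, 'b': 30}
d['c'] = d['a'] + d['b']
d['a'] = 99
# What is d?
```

After line 1: d = {'a': 37, 'b': 30}
After line 2 (d['c'] = 37 + 30): d = {'a': 37, 'b': 30, 'c': 67}
After line 3: d = {'a': 99, 'b': 30, 'c': 67}

{'a': 99, 'b': 30, 'c': 67}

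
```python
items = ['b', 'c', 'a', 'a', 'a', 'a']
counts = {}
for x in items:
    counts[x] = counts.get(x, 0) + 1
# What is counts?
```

Initial: counts = {}, items = ['b', 'c', 'a', 'a', 'a', 'a']
See 'b': counts = {'b': 1}
See 'c': counts = {'b': 1, 'c': 1}
See 'a': counts = {'b': 1, 'c': 1, 'a': 1}
See 'a': counts = {'b': 1, 'c': 1, 'a': 2}
See 'a': counts = {'b': 1, 'c': 1, 'a': 3}
See 'a': counts = {'b': 1, 'c': 1, 'a': 4}

{'b': 1, 'c': 1, 'a': 4}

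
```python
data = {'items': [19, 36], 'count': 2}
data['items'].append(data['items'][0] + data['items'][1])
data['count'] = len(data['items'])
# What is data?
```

After line 1: data = {'items': [19, 36], 'count': 2}
After line 2 (append 19 + 36 = 55): data = {'items': [19, 36, 55], 'count': 2}
After line 3 (count = len(items) = 3): data = {'items': [19, 36, 55], 'count': 3}

{'items': [19, 36, 55], 'count': 3}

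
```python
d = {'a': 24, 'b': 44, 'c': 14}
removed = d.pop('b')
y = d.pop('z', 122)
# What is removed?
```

After line 1: d = {'a': 24, 'b': 44, 'c': 14}
After line 2 (pop 'b' returns 44): d = {'a': 24, 'c': 14}, removed = 44
After line 3 (pop 'z' missing, returns default 122): d = {'a': 24, 'c': 14}, y = 122

44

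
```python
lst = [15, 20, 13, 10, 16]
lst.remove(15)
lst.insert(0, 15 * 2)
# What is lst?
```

After line 1: lst = [15, 20, 13, 10, 16]
After line 2 (remove first 15): lst = [20, 13, 10, 16]
After line 3 (insert 30 at index 0): lst = [30, 20, 13, 10, 16]

[30, 20, 13, 10, 16]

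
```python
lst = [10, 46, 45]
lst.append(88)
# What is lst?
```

[10, 46, 45, 88]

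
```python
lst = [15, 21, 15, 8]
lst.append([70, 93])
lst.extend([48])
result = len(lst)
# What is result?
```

After line 1: lst = [15, 21, 15, 8]
After line 2 (append adds [70, 93] as single element): lst = [15, 21, 15, 8, [70, 93]]
After line 3 (extend unpacks [48], adds 48): lst = [15, 21, 15, 8, [70, 93], 48]
After line 4: result = len(lst) = 6

6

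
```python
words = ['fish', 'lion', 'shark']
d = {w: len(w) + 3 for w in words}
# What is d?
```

{'fish': 7, 'lion': 7, 'shark': 8}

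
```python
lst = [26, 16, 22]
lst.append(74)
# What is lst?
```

[26, 16, 22, 74]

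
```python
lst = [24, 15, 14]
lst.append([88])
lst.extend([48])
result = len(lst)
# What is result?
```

After line 1: lst = [24, 15, 14]
After line 2 (append adds [88] as single element): lst = [24, 15, 14, [88]]
After line 3 (extend unpacks [48], adds 48): lst = [24, 15, 14, [88], 48]
After line 4: result = len(lst) = 5

5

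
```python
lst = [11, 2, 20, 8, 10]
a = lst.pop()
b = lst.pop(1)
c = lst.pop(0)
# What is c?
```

After line 1: lst = [11, 2, 20, 8, 10]
After line 2 (pop() -> a = 10): lst = [11, 2, 20, 8]
After line 3 (pop(1) -> b = 2): lst = [11, 20, 8]
After line 4 (pop(0) -> c = 11): lst = [20, 8]

11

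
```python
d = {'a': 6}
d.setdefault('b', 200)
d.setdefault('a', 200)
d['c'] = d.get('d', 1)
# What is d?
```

After line 1: d = {'a': 6}
After line 2 (setdefault adds 'b'=200): d = {'a': 6, 'b': 200}
After line 3 (setdefault 'a' no-op, already exists): d = {'a': 6, 'b': 200}
After line 4 (get('d', 1) returns default since 'd' not in d): d = {'a': 6, 'b': 200, 'c': 1}

{'a': 6, 'b': 200, 'c': 1}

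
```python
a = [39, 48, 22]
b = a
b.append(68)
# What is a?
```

After line 1: a = [39, 48, 22]
After line 2 (b = a is an alias, same object): a = [39, 48, 22], b = [39, 48, 22]
After line 3 (b.append mutates the shared list): a = [39, 48, 22, 68], b = [39, 48, 22, 68]

[39, 48, 22, 68]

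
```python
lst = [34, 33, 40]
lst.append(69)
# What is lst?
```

[34, 33, 40, 69]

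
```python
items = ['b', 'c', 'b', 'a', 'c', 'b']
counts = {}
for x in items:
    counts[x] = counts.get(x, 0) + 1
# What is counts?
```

Initial: counts = {}, items = ['b', 'c', 'b', 'a', 'c', 'b']
See 'b': counts = {'b': 1}
See 'c': counts = {'b': 1, 'c': 1}
See 'b': counts = {'b': 2, 'c': 1}
See 'a': counts = {'b': 2, 'c': 1, 'a': 1}
See 'c': counts = {'b': 2, 'c': 2, 'a': 1}
See 'b': counts = {'b': 3, 'c': 2, 'a': 1}

{'b': 3, 'c': 2, 'a': 1}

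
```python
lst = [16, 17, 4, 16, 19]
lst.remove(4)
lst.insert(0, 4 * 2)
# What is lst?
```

After line 1: lst = [16, 17, 4, 16, 19]
After line 2 (remove first 4): lst = [16, 17, 16, 19]
After line 3 (insert 8 at index 0): lst = [8, 16, 17, 16, 19]

[8, 16, 17, 16, 19]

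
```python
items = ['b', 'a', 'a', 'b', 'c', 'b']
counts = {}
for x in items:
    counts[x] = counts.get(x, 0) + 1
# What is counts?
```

Initial: counts = {}, items = ['b', 'a', 'a', 'b', 'c', 'b']
See 'b': counts = {'b': 1}
See 'a': counts = {'b': 1, 'a': 1}
See 'a': counts = {'b': 1, 'a': 2}
See 'b': counts = {'b': 2, 'a': 2}
See 'c': counts = {'b': 2, 'a': 2, 'c': 1}
See 'b': counts = {'b': 3, 'a': 2, 'c': 1}

{'b': 3, 'a': 2, 'c': 1}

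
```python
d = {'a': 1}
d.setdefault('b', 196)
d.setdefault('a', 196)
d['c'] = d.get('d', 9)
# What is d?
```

After line 1: d = {'a': 1}
After line 2 (setdefault adds 'b'=196): d = {'a': 1, 'b': 196}
After line 3 (setdefault 'a' no-op, already exists): d = {'a': 1, 'b': 196}
After line 4 (get('d', 9) returns default since 'd' not in d): d = {'a': 1, 'b': 196, 'c': 9}

{'a': 1, 'b': 196, 'c': 9}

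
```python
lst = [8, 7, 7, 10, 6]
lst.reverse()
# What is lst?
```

[6, 10, 7, 7, 8]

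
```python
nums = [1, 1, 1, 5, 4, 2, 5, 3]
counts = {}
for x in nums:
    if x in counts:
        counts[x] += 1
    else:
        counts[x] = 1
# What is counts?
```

Initial: counts = {}, nums = [1, 1, 1, 5, 4, 2, 5, 3]
See 1: counts = {1: 1}
See 1: counts = {1: 2}
See 1: counts = {1: 3}
See 5: counts = {1: 3, 5: 1}
See 4: counts = {1: 3, 5: 1, 4: 1}
See 2: counts = {1: 3, 5: 1, 4: 1, 2: 1}
See 5: counts = {1: 3, 5: 2, 4: 1, 2: 1}
See 3: counts = {1: 3, 5: 2, 4: 1, 2: 1, 3: 1}

{1: 3, 5: 2, 4: 1, 2: 1, 3: 1}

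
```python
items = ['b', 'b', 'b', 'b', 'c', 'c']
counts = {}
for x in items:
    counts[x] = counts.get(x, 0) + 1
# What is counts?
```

Initial: counts = {}, items = ['b', 'b', 'b', 'b', 'c', 'c']
See 'b': counts = {'b': 1}
See 'b': counts = {'b': 2}
See 'b': counts = {'b': 3}
See 'b': counts = {'b': 4}
See 'c': counts = {'b': 4, 'c': 1}
See 'c': counts = {'b': 4, 'c': 2}

{'b': 4, 'c': 2}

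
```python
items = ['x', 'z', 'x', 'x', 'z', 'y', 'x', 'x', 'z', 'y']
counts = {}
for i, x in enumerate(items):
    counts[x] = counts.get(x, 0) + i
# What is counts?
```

Initial: counts = {}, items = ['x', 'z', 'x', 'x', 'z', 'y', 'x', 'x', 'z', 'y']
i=0, x='x': counts = {'x': 0}
i=1, x='z': counts = {'x': 0, 'z': 1}
i=2, x='x': counts = {'x': 2, 'z': 1}
i=3, x='x': counts = {'x': 5, 'z': 1}
i=4, x='z': counts = {'x': 5, 'z': 5}
i=5, x='y': counts = {'x': 5, 'z': 5, 'y': 5}
i=6, x='x': counts = {'x': 11, 'z': 5, 'y': 5}
i=7, x='x': counts = {'x': 18, 'z': 5, 'y': 5}
i=8, x='z': counts = {'x': 18, 'z': 13, 'y': 5}
i=9, x='y': counts = {'x': 18, 'z': 13, 'y': 14}

{'x': 18, 'z': 13, 'y': 14}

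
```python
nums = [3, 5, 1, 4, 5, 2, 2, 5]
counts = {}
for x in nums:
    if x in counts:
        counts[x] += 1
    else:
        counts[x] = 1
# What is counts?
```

Initial: counts = {}, nums = [3, 5, 1, 4, 5, 2, 2, 5]
See 3: counts = {3: 1}
See 5: counts = {3: 1, 5: 1}
See 1: counts = {3: 1, 5: 1, 1: 1}
See 4: counts = {3: 1, 5: 1, 1: 1, 4: 1}
See 5: counts = {3: 1, 5: 2, 1: 1, 4: 1}
See 2: counts = {3: 1, 5: 2, 1: 1, 4: 1, 2: 1}
See 2: counts = {3: 1, 5: 2, 1: 1, 4: 1, 2: 2}
See 5: counts = {3: 1, 5: 3, 1: 1, 4: 1, 2: 2}

{3: 1, 5: 3, 1: 1, 4: 1, 2: 2}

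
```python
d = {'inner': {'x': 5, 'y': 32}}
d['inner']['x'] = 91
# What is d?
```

After line 1: d = {'inner': {'x': 5, 'y': 32}}
After line 2 (inner x overwritten): d = {'inner': {'x': 91, 'y': 32}}

{'inner': {'x': 91, 'y': 32}}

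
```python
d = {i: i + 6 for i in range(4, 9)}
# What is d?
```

{4: 10, 5: 11, 6: 12, 7: 13, 8: 14}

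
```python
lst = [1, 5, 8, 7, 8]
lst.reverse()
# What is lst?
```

[8, 7, 8, 5, 1]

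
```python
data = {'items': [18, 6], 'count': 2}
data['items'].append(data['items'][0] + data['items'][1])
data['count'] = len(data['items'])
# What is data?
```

After line 1: data = {'items': [18, 6], 'count': 2}
After line 2 (append 18 + 6 = 24): data = {'items': [18, 6, 24], 'count': 2}
After line 3 (count = len(items) = 3): data = {'items': [18, 6, 24], 'count': 3}

{'items': [18, 6, 24], 'count': 3}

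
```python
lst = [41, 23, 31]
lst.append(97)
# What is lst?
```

[41, 23, 31, 97]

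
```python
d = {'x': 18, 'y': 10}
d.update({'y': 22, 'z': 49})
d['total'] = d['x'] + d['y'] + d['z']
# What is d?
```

After line 1: d = {'x': 18, 'y': 10}
After line 2 (y overwritten, z added): d = {'x': 18, 'y': 22, 'z': 49}
After line 3 (total = 18 + 22 + 49 = 89): d = {'x': 18, 'y': 22, 'z': 49, 'total': 89}

{'x': 18, 'y': 22, 'z': 49, 'total': 89}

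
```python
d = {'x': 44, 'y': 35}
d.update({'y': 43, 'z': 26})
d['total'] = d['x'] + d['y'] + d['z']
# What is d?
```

After line 1: d = {'x': 44, 'y': 35}
After line 2 (y overwritten, z added): d = {'x': 44, 'y': 43, 'z': 26}
After line 3 (total = 44 + 43 + 26 = 113): d = {'x': 44, 'y': 43, 'z': 26, 'total': 113}

{'x': 44, 'y': 43, 'z': 26, 'total': 113}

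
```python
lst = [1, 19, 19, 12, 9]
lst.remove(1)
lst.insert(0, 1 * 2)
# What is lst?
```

After line 1: lst = [1, 19, 19, 12, 9]
After line 2 (remove first 1): lst = [19, 19, 12, 9]
After line 3 (insert 2 at index 0): lst = [2, 19, 19, 12, 9]

[2, 19, 19, 12, 9]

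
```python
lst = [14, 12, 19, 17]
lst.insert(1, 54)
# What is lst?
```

[14, 54, 12, 19, 17]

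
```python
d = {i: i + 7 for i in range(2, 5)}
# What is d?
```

{2: 9, 3: 10, 4: 11}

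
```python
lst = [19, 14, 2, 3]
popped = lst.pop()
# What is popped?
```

3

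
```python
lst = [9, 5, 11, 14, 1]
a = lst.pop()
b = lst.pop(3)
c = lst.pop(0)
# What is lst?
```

After line 1: lst = [9, 5, 11, 14, 1]
After line 2 (pop() -> a = 1): lst = [9, 5, 11, 14]
After line 3 (pop(3) -> b = 14): lst = [9, 5, 11]
After line 4 (pop(0) -> c = 9): lst = [5, 11]

[5, 11]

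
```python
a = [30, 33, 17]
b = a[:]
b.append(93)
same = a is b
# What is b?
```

After line 1: a = [30, 33, 17]
After line 2 (b = a[:] is a shallow copy, new object): a = [30, 33, 17], b = [30, 33, 17]
After line 3 (append only mutates b): a = [30, 33, 17], b = [30, 33, 17, 93]
After line 4 (same = a is b; different objects -> False): same = False

[30, 33, 17, 93]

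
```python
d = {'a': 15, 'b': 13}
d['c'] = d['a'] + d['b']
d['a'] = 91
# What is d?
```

After line 1: d = {'a': 15, 'b': 13}
After line 2 (d['c'] = 15 + 13): d = {'a': 15, 'b': 13, 'c': 28}
After line 3: d = {'a': 91, 'b': 13, 'c': 28}

{'a': 91, 'b': 13, 'c': 28}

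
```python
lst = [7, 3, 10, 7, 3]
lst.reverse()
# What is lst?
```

[3, 7, 10, 3, 7]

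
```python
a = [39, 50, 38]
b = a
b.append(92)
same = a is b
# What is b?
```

After line 1: a = [39, 50, 38]
After line 2 (b = a is an alias, same object): a = [39, 50, 38], b = [39, 50, 38]
After line 3 (b.append mutates the shared list): a = [39, 50, 38, 92], b = [39, 50, 38, 92]
After line 4 (same = a is b; same object -> True): same = True

[39, 50, 38, 92]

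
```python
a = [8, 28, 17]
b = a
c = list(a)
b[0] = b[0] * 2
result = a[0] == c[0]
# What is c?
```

After line 1: a = [8, 28, 17]
After line 2 (b = a, alias): a = [8, 28, 17], b = [8, 28, 17]
After line 3 (c = list(a) is a copy, new object): c = [8, 28, 17]
After line 4 (b[0] = 8 * 2 = 16; mutates shared a/b): a = b = [16, 28, 17], c = [8, 28, 17]
After line 5 (a[0] = 16, c[0] = 8; result = False)

[8, 28, 17]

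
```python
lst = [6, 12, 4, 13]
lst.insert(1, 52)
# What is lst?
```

[6, 52, 12, 4, 13]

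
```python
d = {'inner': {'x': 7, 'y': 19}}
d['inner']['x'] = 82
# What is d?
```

After line 1: d = {'inner': {'x': 7, 'y': 19}}
After line 2 (inner x overwritten): d = {'inner': {'x': 82, 'y': 19}}

{'inner': {'x': 82, 'y': 19}}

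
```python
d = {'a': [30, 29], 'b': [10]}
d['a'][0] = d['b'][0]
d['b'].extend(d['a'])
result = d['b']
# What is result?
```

After line 1: d = {'a': [30, 29], 'b': [10]}
After line 2 (a[0] = b[0] = 10): d = {'a': [10, 29], 'b': [10]}
After line 3 (b.extend(a) appends [10, 29]): d = {'a': [10, 29], 'b': [10, 10, 29]}
After line 4: result = d['b'] = [10, 10, 29]

[10, 10, 29]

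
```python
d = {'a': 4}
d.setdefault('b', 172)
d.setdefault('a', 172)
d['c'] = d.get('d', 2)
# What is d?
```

After line 1: d = {'a': 4}
After line 2 (setdefault adds 'b'=172): d = {'a': 4, 'b': 172}
After line 3 (setdefault 'a' no-op, already exists): d = {'a': 4, 'b': 172}
After line 4 (get('d', 2) returns default since 'd' not in d): d = {'a': 4, 'b': 172, 'c': 2}

{'a': 4, 'b': 172, 'c': 2}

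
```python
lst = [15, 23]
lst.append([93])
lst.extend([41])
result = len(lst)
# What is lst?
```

After line 1: lst = [15, 23]
After line 2 (append adds [93] as single element): lst = [15, 23, [93]]
After line 3 (extend unpacks [41], adds 41): lst = [15, 23, [93], 41]
After line 4: result = len(lst) = 4

[15, 23, [93], 41]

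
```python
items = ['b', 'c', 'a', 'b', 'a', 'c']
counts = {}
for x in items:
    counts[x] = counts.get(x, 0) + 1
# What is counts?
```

Initial: counts = {}, items = ['b', 'c', 'a', 'b', 'a', 'c']
See 'b': counts = {'b': 1}
See 'c': counts = {'b': 1, 'c': 1}
See 'a': counts = {'b': 1, 'c': 1, 'a': 1}
See 'b': counts = {'b': 2, 'c': 1, 'a': 1}
See 'a': counts = {'b': 2, 'c': 1, 'a': 2}
See 'c': counts = {'b': 2, 'c': 2, 'a': 2}

{'b': 2, 'c': 2, 'a': 2}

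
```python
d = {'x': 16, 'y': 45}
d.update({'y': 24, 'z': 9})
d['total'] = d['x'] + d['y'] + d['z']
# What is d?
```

After line 1: d = {'x': 16, 'y': 45}
After line 2 (y overwritten, z added): d = {'x': 16, 'y': 24, 'z': 9}
After line 3 (total = 16 + 24 + 9 = 49): d = {'x': 16, 'y': 24, 'z': 9, 'total': 49}

{'x': 16, 'y': 24, 'z': 9, 'total': 49}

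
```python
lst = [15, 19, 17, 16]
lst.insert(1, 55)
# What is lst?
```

[15, 55, 19, 17, 16]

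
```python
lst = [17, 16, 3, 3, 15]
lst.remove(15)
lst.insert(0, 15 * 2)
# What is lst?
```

After line 1: lst = [17, 16, 3, 3, 15]
After line 2 (remove first 15): lst = [17, 16, 3, 3]
After line 3 (insert 30 at index 0): lst = [30, 17, 16, 3, 3]

[30, 17, 16, 3, 3]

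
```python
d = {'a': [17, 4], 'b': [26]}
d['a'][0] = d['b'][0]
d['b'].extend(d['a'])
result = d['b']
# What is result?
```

After line 1: d = {'a': [17, 4], 'b': [26]}
After line 2 (a[0] = b[0] = 26): d = {'a': [26, 4], 'b': [26]}
After line 3 (b.extend(a) appends [26, 4]): d = {'a': [26, 4], 'b': [26, 26, 4]}
After line 4: result = d['b'] = [26, 26, 4]

[26, 26, 4]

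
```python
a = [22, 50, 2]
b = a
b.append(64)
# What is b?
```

After line 1: a = [22, 50, 2]
After line 2 (b = a is an alias, same object): a = [22, 50, 2], b = [22, 50, 2]
After line 3 (b.append mutates the shared list): a = [22, 50, 2, 64], b = [22, 50, 2, 64]

[22, 50, 2, 64]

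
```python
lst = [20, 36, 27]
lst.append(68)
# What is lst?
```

[20, 36, 27, 68]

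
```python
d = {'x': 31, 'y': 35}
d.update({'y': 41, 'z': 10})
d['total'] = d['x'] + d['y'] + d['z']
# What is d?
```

After line 1: d = {'x': 31, 'y': 35}
After line 2 (y overwritten, z added): d = {'x': 31, 'y': 41, 'z': 10}
After line 3 (total = 31 + 41 + 10 = 82): d = {'x': 31, 'y': 41, 'z': 10, 'total': 82}

{'x': 31, 'y': 41, 'z': 10, 'total': 82}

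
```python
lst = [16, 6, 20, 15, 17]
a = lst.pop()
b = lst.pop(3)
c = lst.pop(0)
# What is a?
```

After line 1: lst = [16, 6, 20, 15, 17]
After line 2 (pop() -> a = 17): lst = [16, 6, 20, 15]
After line 3 (pop(3) -> b = 15): lst = [16, 6, 20]
After line 4 (pop(0) -> c = 16): lst = [6, 20]

17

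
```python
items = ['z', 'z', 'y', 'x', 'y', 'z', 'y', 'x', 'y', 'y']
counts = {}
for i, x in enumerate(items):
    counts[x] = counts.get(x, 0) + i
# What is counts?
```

Initial: counts = {}, items = ['z', 'z', 'y', 'x', 'y', 'z', 'y', 'x', 'y', 'y']
i=0, x='z': counts = {'z': 0}
i=1, x='z': counts = {'z': 1}
i=2, x='y': counts = {'z': 1, 'y': 2}
i=3, x='x': counts = {'z': 1, 'y': 2, 'x': 3}
i=4, x='y': counts = {'z': 1, 'y': 6, 'x': 3}
i=5, x='z': counts = {'z': 6, 'y': 6, 'x': 3}
i=6, x='y': counts = {'z': 6, 'y': 12, 'x': 3}
i=7, x='x': counts = {'z': 6, 'y': 12, 'x': 10}
i=8, x='y': counts = {'z': 6, 'y': 20, 'x': 10}
i=9, x='y': counts = {'z': 6, 'y': 29, 'x': 10}

{'z': 6, 'y': 29, 'x': 10}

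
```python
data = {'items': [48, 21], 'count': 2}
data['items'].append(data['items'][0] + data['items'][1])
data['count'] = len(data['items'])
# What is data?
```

After line 1: data = {'items': [48, 21], 'count': 2}
After line 2 (append 48 + 21 = 69): data = {'items': [48, 21, 69], 'count': 2}
After line 3 (count = len(items) = 3): data = {'items': [48, 21, 69], 'count': 3}

{'items': [48, 21, 69], 'count': 3}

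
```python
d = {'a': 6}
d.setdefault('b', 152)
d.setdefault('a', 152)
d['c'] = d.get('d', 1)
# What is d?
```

After line 1: d = {'a': 6}
After line 2 (setdefault adds 'b'=152): d = {'a': 6, 'b': 152}
After line 3 (setdefault 'a' no-op, already exists): d = {'a': 6, 'b': 152}
After line 4 (get('d', 1) returns default since 'd' not in d): d = {'a': 6, 'b': 152, 'c': 1}

{'a': 6, 'b': 152, 'c': 1}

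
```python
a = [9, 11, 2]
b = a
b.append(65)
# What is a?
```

After line 1: a = [9, 11, 2]
After line 2 (b = a is an alias, same object): a = [9, 11, 2], b = [9, 11, 2]
After line 3 (b.append mutates the shared list): a = [9, 11, 2, 65], b = [9, 11, 2, 65]

[9, 11, 2, 65]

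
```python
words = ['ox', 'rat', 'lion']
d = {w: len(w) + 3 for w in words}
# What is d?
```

{'ox': 5, 'rat': 6, 'lion': 7}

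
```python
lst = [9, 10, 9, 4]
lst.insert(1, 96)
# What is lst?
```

[9, 96, 10, 9, 4]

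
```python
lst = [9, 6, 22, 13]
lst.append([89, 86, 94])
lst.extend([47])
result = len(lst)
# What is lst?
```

After line 1: lst = [9, 6, 22, 13]
After line 2 (append adds [89, 86, 94] as single element): lst = [9, 6, 22, 13, [89, 86, 94]]
After line 3 (extend unpacks [47], adds 47): lst = [9, 6, 22, 13, [89, 86, 94], 47]
After line 4: result = len(lst) = 6

[9, 6, 22, 13, [89, 86, 94], 47]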